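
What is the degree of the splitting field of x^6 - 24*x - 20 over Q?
The degree of the splitting field over Q equals the order of the Galois group, so first determine the group. The polynomial f is an irreducible sextic over Q, so G = Gal(f/Q) is one of the 16 transitive subgroups 6T1, ..., 6T16 of S_6. The discriminant of f is 746496000000 = 864000^2, a perfect square, so G is contained in A_6. The transitive groups of degree 6 contained in A_6 are: A_4 (6T4, order 12), S_4 (6T7, order 24), (C_3 x C_3) : C_4 (6T10, order 36), PSL(2,5) (6T12, order 60), A_6 (6T15, order 360). By Dedekind's theorem, for a prime p not dividing disc(f) the degrees of the irreducible factors of f mod p form the cycle type of an element of G. Factoring f modulo the 6 such primes p <= 23 (skipping 2, 3, 5, which divide the discriminant), each new pattern first appears at: mod 7: f = (x + 4)(x^5 + 3x^4 + 2x^3 + 6x^2 + 4x + 2), pattern 5+1; mod 23: f = (x + 2)(x + 11)(x + 16)(x^3 + 17x^2 + 13x + 7), pattern 3+1+1+1. No other pattern occurs in this range, so the set of observed cycle types is {5+1, 3+1+1+1}. Among the candidates above, the only group containing elements of all these cycle types is A_6 (6T15) — each of A_4 (6T4), S_4 (6T7), (C_3 x C_3) : C_4 (6T10), PSL(2,5) (6T12) lacks at least one of them. Hence G = A_6 (6T15), of order 360. The Galois group A_6 (6T15) has order 360, so the splitting field has degree 360 over Q.

360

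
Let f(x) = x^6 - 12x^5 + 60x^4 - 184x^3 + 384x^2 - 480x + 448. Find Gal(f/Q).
The polynomial f is an irreducible sextic over Q, so G = Gal(f/Q) is one of the 16 transitive subgroups 6T1, ..., 6T16 of S_6. The discriminant of f is -190210142896128, which is not a perfect square, so G is not contained in A_6. The transitive groups of degree 6 not contained in A_6 are: C_6 (6T1, order 6), S_3 (6T2, order 6), D_6 (6T3, order 12), C_3 x S_3 (6T5, order 18), A_4 x C_2 (6T6, order 24), S_4 (6T8, order 24), S_3 x S_3 (6T9, order 36), S_4 x C_2 (6T11, order 48), (S_3 x S_3) : C_2 (6T13, order 72), PGL(2,5) (6T14, order 120), S_6 (6T16, order 720). By Dedekind's theorem, for a prime p not dividing disc(f) the degrees of the irreducible factors of f mod p form the cycle type of an element of G. Factoring f modulo the 33 such primes p <= 149 (skipping 2, 3, which divide the discriminant), each new pattern first appears at: mod 5: f = (x^6 + 3x^5 + x^3 + 4x^2 + 3), pattern 6; mod 7: f = (x)(x + 2)(x + 6)(x^3 + x^2 + 5x + 2), pattern 3+1+1+1; mod 17: f = (x^2 + 3x + 1)(x^2 + 4x + 16)(x^2 + 15x + 11), pattern 2+2+2; mod 19: f = (x^3 + 13x^2 + 12x + 2)(x^3 + 13x^2 + 12x + 15), pattern 3+3; mod 73: f = (x + 24)(x + 40)(x + 42)(x + 56)(x + 58)(x + 60), pattern 1+1+1+1+1+1. No other pattern occurs in this range, so the set of observed cycle types is {6, 3+1+1+1, 2+2+2, 3+3, 1+1+1+1+1+1}. The candidates containing elements of all these cycle types are C_3 x S_3 (6T5) of order 18, S_3 x S_3 (6T9) of order 36, (S_3 x S_3) : C_2 (6T13) of order 72, S_6 (6T16) of order 720; the others are excluded. The observed types are precisely the cycle types that occur in C_3 x S_3 (6T5). Each of the other remaining candidates has further cycle types, and by the Chebotarev density theorem the matching factorization patterns would occur for a proportion of primes equal to their share of the group: S_3 x S_3 (6T9) additionally contains elements of type 2+2+1+1 (9 of its 36 elements, about 25% of primes); (S_3 x S_3) : C_2 (6T13) additionally contains elements of type 4+2, 3+2+1, 2+2+1+1, 2+1+1+1+1 (45 of its 72 elements, about 62% of primes); S_6 (6T16) additionally contains elements of type 5+1, 4+2, 4+1+1, 3+2+1, 2+2+1+1, 2+1+1+1+1 (504 of its 720 elements, about 70% of primes). None of the 33 primes tested shows any such pattern (for each of these groups the chance of that is below 10^-4), which rules them out. Hence G = C_3 x S_3 (6T5), of order 18.

C_3 x S_3 (also written G18)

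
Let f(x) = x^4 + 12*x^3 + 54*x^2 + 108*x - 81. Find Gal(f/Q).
4T3: D_4

The polynomial is an irreducible quartic over Q and its discriminant is -1088391168, which is not a perfect square, so the Galois group is not contained in A_4. The resolvent cubic y^3 - 54*y^2 + 1620*y - 17496 has exactly one rational root, so the Galois group is C_4 or D_4. The quartic remains irreducible over Q(sqrt(disc)), so the group is D_4.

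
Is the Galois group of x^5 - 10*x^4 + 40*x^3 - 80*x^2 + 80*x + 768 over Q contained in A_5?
No

The polynomial is irreducible of degree 5 over Q. Its discriminant is 1280000000000000, which is not a perfect square. A Galois group lies in the alternating group exactly when the discriminant is a square in Q, so the Galois group (F_20) is not contained in A_5.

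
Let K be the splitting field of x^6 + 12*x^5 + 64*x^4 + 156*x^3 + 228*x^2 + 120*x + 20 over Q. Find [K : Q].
48

The degree of the splitting field over Q equals the order of the Galois group, so first determine the group. The polynomial f is an irreducible sextic over Q, so G = Gal(f/Q) is one of the 16 transitive subgroups 6T1, ..., 6T16 of S_6. The discriminant of f is -64225280000, which is not a perfect square, so G is not contained in A_6. The transitive groups of degree 6 not contained in A_6 are: C_6 (6T1, order 6), S_3 (6T2, order 6), D_6 (6T3, order 12), C_3 x S_3 (6T5, order 18), A_4 x C_2 (6T6, order 24), S_4 (6T8, order 24), S_3 x S_3 (6T9, order 36), S_4 x C_2 (6T11, order 48), (S_3 x S_3) : C_2 (6T13, order 72), PGL(2,5) (6T14, order 120), S_6 (6T16, order 720). By Dedekind's theorem, for a prime p not dividing disc(f) the degrees of the irreducible factors of f mod p form the cycle type of an element of G. Factoring f modulo the 17 such primes p <= 71 (skipping 2, 5, 7, which divide the discriminant), each new pattern first appears at: mod 3: f = (x^3 + x^2 + x + 2)(x^3 + 2x^2 + x + 1), pattern 3+3; mod 13: f = (x^6 + 12x^5 + 12x^4 + 7x^2 + 3x + 7), pattern 6; mod 19: f = (x^2 + 13x + 10)(x^4 + 18x^3 + 10x^2 + 17x + 2), pattern 4+2; mod 23: f = (x + 7)(x + 9)(x^4 + 19x^3 + 19x^2 + 12x + 12), pattern 4+1+1; mod 53: f = (x^2 + 18x + 26)(x^2 + 20x + 15)(x^2 + 27x + 15), pattern 2+2+2; mod 59: f = (x + 10)(x + 26)(x^2 + 37x + 28)(x^2 + 57x + 6), pattern 2+2+1+1; mod 71: f = (x + 3)(x + 11)(x + 30)(x + 50)(x^2 + 60x + 7), pattern 2+1+1+1+1. No other pattern occurs in this range, so the set of observed cycle types is {3+3, 6, 4+2, 4+1+1, 2+2+2, 2+2+1+1, 2+1+1+1+1}. The candidates containing elements of all these cycle types are S_4 x C_2 (6T11) of order 48, S_6 (6T16) of order 720; the others are excluded. The observed types are precisely the cycle types that occur in S_4 x C_2 (6T11) (apart from the identity). Each of the other remaining candidates has further cycle types, and by the Chebotarev density theorem the matching factorization patterns would occur for a proportion of primes equal to their share of the group: S_6 (6T16) additionally contains elements of type 5+1, 3+2+1, 3+1+1+1 (304 of its 720 elements, about 42% of primes). None of the 17 primes tested shows any such pattern (for each of these groups the chance of that is below 10^-4), which rules them out. Hence G = S_4 x C_2 (6T11), of order 48. The Galois group S_4 x C_2 (6T11) has order 48, so the splitting field has degree 48 over Q.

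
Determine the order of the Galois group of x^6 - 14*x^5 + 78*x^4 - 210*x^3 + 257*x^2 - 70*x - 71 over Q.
The degree of the splitting field over Q equals the order of the Galois group, so first determine the group. The polynomial f is an irreducible sextic over Q, so G = Gal(f/Q) is one of the 16 transitive subgroups 6T1, ..., 6T16 of S_6. The discriminant of f is 5489031744 = 74088^2, a perfect square, so G is contained in A_6. The transitive groups of degree 6 contained in A_6 are: A_4 (6T4, order 12), S_4 (6T7, order 24), (C_3 x C_3) : C_4 (6T10, order 36), PSL(2,5) (6T12, order 60), A_6 (6T15, order 360). By Dedekind's theorem, for a prime p not dividing disc(f) the degrees of the irreducible factors of f mod p form the cycle type of an element of G. Factoring f modulo the 33 such primes p <= 151 (skipping 2, 3, 7, which divide the discriminant), each new pattern first appears at: mod 5: f = (x^3 + 2x^2 + 1)(x^3 + 4x^2 + 4), pattern 3+3; mod 13: f = (x + 1)(x + 2)(x^2 + 10x + 5)(x^2 + 12x + 2), pattern 2+2+1+1. No other pattern occurs in this range, so the set of observed cycle types is {3+3, 2+2+1+1}. The candidates containing elements of all these cycle types are A_4 (6T4) of order 12, S_4 (6T7) of order 24, (C_3 x C_3) : C_4 (6T10) of order 36, PSL(2,5) (6T12) of order 60, A_6 (6T15) of order 360; the others are excluded. The observed types are precisely the cycle types that occur in A_4 (6T4) (apart from the identity). Each of the other remaining candidates has further cycle types, and by the Chebotarev density theorem the matching factorization patterns would occur for a proportion of primes equal to their share of the group: S_4 (6T7) additionally contains elements of type 4+2 (6 of its 24 elements, about 25% of primes); (C_3 x C_3) : C_4 (6T10) additionally contains elements of type 4+2, 3+1+1+1 (22 of its 36 elements, about 61% of primes); PSL(2,5) (6T12) additionally contains elements of type 5+1 (24 of its 60 elements, about 40% of primes); A_6 (6T15) additionally contains elements of type 5+1, 4+2, 3+1+1+1 (274 of its 360 elements, about 76% of primes). None of the 33 primes tested shows any such pattern (for each of these groups the chance of that is below 10^-4), which rules them out. Hence G = A_4 (6T4), of order 12. The Galois group A_4 (6T4) has order 12, so the splitting field has degree 12 over Q.

12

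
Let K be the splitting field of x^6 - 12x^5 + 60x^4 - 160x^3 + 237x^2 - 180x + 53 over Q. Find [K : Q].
24

The degree of the splitting field over Q equals the order of the Galois group, so first determine the group. The polynomial f is an irreducible sextic over Q, so G = Gal(f/Q) is one of the 16 transitive subgroups 6T1, ..., 6T16 of S_6. The discriminant of f is -419904, which is not a perfect square, so G is not contained in A_6. The transitive groups of degree 6 not contained in A_6 are: C_6 (6T1, order 6), S_3 (6T2, order 6), D_6 (6T3, order 12), C_3 x S_3 (6T5, order 18), A_4 x C_2 (6T6, order 24), S_4 (6T8, order 24), S_3 x S_3 (6T9, order 36), S_4 x C_2 (6T11, order 48), (S_3 x S_3) : C_2 (6T13, order 72), PGL(2,5) (6T14, order 120), S_6 (6T16, order 720). By Dedekind's theorem, for a prime p not dividing disc(f) the degrees of the irreducible factors of f mod p form the cycle type of an element of G. Factoring f modulo the 33 such primes p <= 149 (skipping 2, 3, which divide the discriminant), each new pattern first appears at: mod 5: f = (x^3 + x^2 + x + 4)(x^3 + 2x^2 + 2x + 2), pattern 3+3; mod 7: f = (x^6 + 2x^5 + 4x^4 + x^3 + 6x^2 + 2x + 4), pattern 6; mod 17: f = (x + 6)(x + 7)(x^2 + 13x + 7)(x^2 + 13x + 14), pattern 2+2+1+1; mod 19: f = (x + 1)(x + 6)(x + 9)(x + 14)(x^2 + 15x + 1), pattern 2+1+1+1+1; mod 71: f = (x^2 + 67x + 20)(x^2 + 67x + 29)(x^2 + 67x + 34), pattern 2+2+2. No other pattern occurs in this range, so the set of observed cycle types is {3+3, 6, 2+2+1+1, 2+1+1+1+1, 2+2+2}. The candidates containing elements of all these cycle types are A_4 x C_2 (6T6) of order 24, S_4 x C_2 (6T11) of order 48, (S_3 x S_3) : C_2 (6T13) of order 72, S_6 (6T16) of order 720; the others are excluded. The observed types are precisely the cycle types that occur in A_4 x C_2 (6T6) (apart from the identity). Each of the other remaining candidates has further cycle types, and by the Chebotarev density theorem the matching factorization patterns would occur for a proportion of primes equal to their share of the group: S_4 x C_2 (6T11) additionally contains elements of type 4+2, 4+1+1 (12 of its 48 elements, about 25% of primes); (S_3 x S_3) : C_2 (6T13) additionally contains elements of type 4+2, 3+2+1, 3+1+1+1 (34 of its 72 elements, about 47% of primes); S_6 (6T16) additionally contains elements of type 5+1, 4+2, 4+1+1, 3+2+1, 3+1+1+1 (484 of its 720 elements, about 67% of primes). None of the 33 primes tested shows any such pattern (for each of these groups the chance of that is below 10^-4), which rules them out. Hence G = A_4 x C_2 (6T6), of order 24. The Galois group A_4 x C_2 (6T6) has order 24, so the splitting field has degree 24 over Q.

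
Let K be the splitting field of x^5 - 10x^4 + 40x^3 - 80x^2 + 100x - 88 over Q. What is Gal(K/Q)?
The polynomial f is an irreducible quintic over Q, so G = Gal(f/Q) is a transitive subgroup of S_5: one of C_5 (5T1, order 5), D_5 (5T2, order 10), F_20 (5T3, order 20), A_5 (5T4, order 60) or S_5 (5T5, order 120). The discriminant of f is 1024000000 = 32000^2, a perfect square, so G is contained in A_5. The transitive groups of degree 5 contained in A_5 are: C_5 (5T1, order 5), D_5 (5T2, order 10), A_5 (5T4, order 60). By Dedekind's theorem, for a prime p not dividing disc(f) the degrees of the irreducible factors of f mod p form the cycle type of an element of G. Factoring f modulo the 2 such primes p <= 7 (skipping 2, 5, which divide the discriminant), each new pattern first appears at: mod 3: f = (x^5 + 2x^4 + x^3 + x^2 + x + 2), pattern 5; mod 7: f = (x + 2)(x + 3)(x^3 + 6x^2 + 4x + 4), pattern 3+1+1. No other pattern occurs in this range, so the set of observed cycle types is {5, 3+1+1}. Among the candidates above, the only group containing elements of all these cycle types is A_5 (5T4) — each of C_5 (5T1), D_5 (5T2) lacks at least one of them. Hence G = A_5 (5T4), of order 60.

A_5 (also written A5)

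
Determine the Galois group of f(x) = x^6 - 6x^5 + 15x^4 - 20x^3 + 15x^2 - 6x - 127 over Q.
D_6 (order 12)

The polynomial f is an irreducible sextic over Q, so G = Gal(f/Q) is one of the 16 transitive subgroups 6T1, ..., 6T16 of S_6. The discriminant of f is 1603087953297408, which is not a perfect square, so G is not contained in A_6. The transitive groups of degree 6 not contained in A_6 are: C_6 (6T1, order 6), S_3 (6T2, order 6), D_6 (6T3, order 12), C_3 x S_3 (6T5, order 18), A_4 x C_2 (6T6, order 24), S_4 (6T8, order 24), S_3 x S_3 (6T9, order 36), S_4 x C_2 (6T11, order 48), (S_3 x S_3) : C_2 (6T13, order 72), PGL(2,5) (6T14, order 120), S_6 (6T16, order 720). By Dedekind's theorem, for a prime p not dividing disc(f) the degrees of the irreducible factors of f mod p form the cycle type of an element of G. Factoring f modulo the 79 such primes p <= 419 (skipping 2, 3, which divide the discriminant), each new pattern first appears at: mod 5: f = (x^2 + 2)(x^2 + x + 1)(x^2 + 3x + 4), pattern 2+2+2; mod 7: f = (x^3 + 4x^2 + 3x + 2)(x^3 + 4x^2 + 3x + 3), pattern 3+3; mod 13: f = (x^6 + 7x^5 + 2x^4 + 6x^3 + 2x^2 + 7x + 3), pattern 6; mod 17: f = (x + 6)(x + 9)(x^2 + 5x + 9)(x^2 + 8x + 6), pattern 2+2+1+1; mod 31: f = (x + 3)(x + 6)(x + 10)(x + 19)(x + 23)(x + 26), pattern 1+1+1+1+1+1. No other pattern occurs in this range, so the set of observed cycle types is {2+2+2, 3+3, 6, 2+2+1+1, 1+1+1+1+1+1}. The candidates containing elements of all these cycle types are D_6 (6T3) of order 12, A_4 x C_2 (6T6) of order 24, S_3 x S_3 (6T9) of order 36, S_4 x C_2 (6T11) of order 48, (S_3 x S_3) : C_2 (6T13) of order 72, PGL(2,5) (6T14) of order 120, S_6 (6T16) of order 720; the others are excluded. The observed types are precisely the cycle types that occur in D_6 (6T3). Each of the other remaining candidates has further cycle types, and by the Chebotarev density theorem the matching factorization patterns would occur for a proportion of primes equal to their share of the group: A_4 x C_2 (6T6) additionally contains elements of type 2+1+1+1+1 (3 of its 24 elements, about 12% of primes); S_3 x S_3 (6T9) additionally contains elements of type 3+1+1+1 (4 of its 36 elements, about 11% of primes); S_4 x C_2 (6T11) additionally contains elements of type 4+2, 4+1+1, 2+1+1+1+1 (15 of its 48 elements, about 31% of primes); (S_3 x S_3) : C_2 (6T13) additionally contains elements of type 4+2, 3+2+1, 3+1+1+1, 2+1+1+1+1 (40 of its 72 elements, about 56% of primes); PGL(2,5) (6T14) additionally contains elements of type 5+1, 4+1+1 (54 of its 120 elements, about 45% of primes); S_6 (6T16) additionally contains elements of type 5+1, 4+2, 4+1+1, 3+2+1, 3+1+1+1, 2+1+1+1+1 (499 of its 720 elements, about 69% of primes). None of the 79 primes tested shows any such pattern (for each of these groups the chance of that is below 10^-4), which rules them out. Hence G = D_6 (6T3), of order 12.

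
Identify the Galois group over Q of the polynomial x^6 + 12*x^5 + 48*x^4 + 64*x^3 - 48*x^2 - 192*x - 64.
A_4 x C_2

The polynomial f is an irreducible sextic over Q, so G = Gal(f/Q) is one of the 16 transitive subgroups 6T1, ..., 6T16 of S_6. The discriminant of f is -450868486864896, which is not a perfect square, so G is not contained in A_6. The transitive groups of degree 6 not contained in A_6 are: C_6 (6T1, order 6), S_3 (6T2, order 6), D_6 (6T3, order 12), C_3 x S_3 (6T5, order 18), A_4 x C_2 (6T6, order 24), S_4 (6T8, order 24), S_3 x S_3 (6T9, order 36), S_4 x C_2 (6T11, order 48), (S_3 x S_3) : C_2 (6T13, order 72), PGL(2,5) (6T14, order 120), S_6 (6T16, order 720). By Dedekind's theorem, for a prime p not dividing disc(f) the degrees of the irreducible factors of f mod p form the cycle type of an element of G. Factoring f modulo the 33 such primes p <= 149 (skipping 2, 3, which divide the discriminant), each new pattern first appears at: mod 5: f = (x^3 + 3x^2 + x + 2)(x^3 + 4x^2 + 3), pattern 3+3; mod 7: f = (x^6 + 5x^5 + 6x^4 + x^3 + x^2 + 4x + 6), pattern 6; mod 17: f = (x + 6)(x + 15)(x^2 + 4x + 1)(x^2 + 4x + 11), pattern 2+2+1+1; mod 19: f = (x + 7)(x + 9)(x + 14)(x + 16)(x^2 + 4x + 9), pattern 2+1+1+1+1; mod 71: f = (x^2 + 4x + 7)(x^2 + 4x + 22)(x^2 + 4x + 42), pattern 2+2+2. No other pattern occurs in this range, so the set of observed cycle types is {3+3, 6, 2+2+1+1, 2+1+1+1+1, 2+2+2}. The candidates containing elements of all these cycle types are A_4 x C_2 (6T6) of order 24, S_4 x C_2 (6T11) of order 48, (S_3 x S_3) : C_2 (6T13) of order 72, S_6 (6T16) of order 720; the others are excluded. The observed types are precisely the cycle types that occur in A_4 x C_2 (6T6) (apart from the identity). Each of the other remaining candidates has further cycle types, and by the Chebotarev density theorem the matching factorization patterns would occur for a proportion of primes equal to their share of the group: S_4 x C_2 (6T11) additionally contains elements of type 4+2, 4+1+1 (12 of its 48 elements, about 25% of primes); (S_3 x S_3) : C_2 (6T13) additionally contains elements of type 4+2, 3+2+1, 3+1+1+1 (34 of its 72 elements, about 47% of primes); S_6 (6T16) additionally contains elements of type 5+1, 4+2, 4+1+1, 3+2+1, 3+1+1+1 (484 of its 720 elements, about 67% of primes). None of the 33 primes tested shows any such pattern (for each of these groups the chance of that is below 10^-4), which rules them out. Hence G = A_4 x C_2 (6T6), of order 24.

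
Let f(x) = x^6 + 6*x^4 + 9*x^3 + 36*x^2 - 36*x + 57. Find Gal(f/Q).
The polynomial f is an irreducible sextic over Q, so G = Gal(f/Q) is one of the 16 transitive subgroups 6T1, ..., 6T16 of S_6. The discriminant of f is -449880542841987, which is not a perfect square, so G is not contained in A_6. The transitive groups of degree 6 not contained in A_6 are: C_6 (6T1, order 6), S_3 (6T2, order 6), D_6 (6T3, order 12), C_3 x S_3 (6T5, order 18), A_4 x C_2 (6T6, order 24), S_4 (6T8, order 24), S_3 x S_3 (6T9, order 36), S_4 x C_2 (6T11, order 48), (S_3 x S_3) : C_2 (6T13, order 72), PGL(2,5) (6T14, order 120), S_6 (6T16, order 720). By Dedekind's theorem, for a prime p not dividing disc(f) the degrees of the irreducible factors of f mod p form the cycle type of an element of G. Factoring f modulo the 37 such primes p <= 179 (skipping 3, 19, 73, 109, which divide the discriminant), each new pattern first appears at: mod 2: f = (x^6 + x^3 + 1), pattern 6; mod 7: f = (x^3 + 2x + 1)(x^3 + 4x + 1), pattern 3+3; mod 17: f = (x^2 + x + 2)(x^2 + 6x + 16)(x^2 + 10x + 14), pattern 2+2+2; mod 37: f = (x + 6)(x + 9)(x + 14)(x + 22)(x + 27)(x + 33), pattern 1+1+1+1+1+1. No other pattern occurs in this range, so the set of observed cycle types is {6, 3+3, 2+2+2, 1+1+1+1+1+1}. The candidates containing elements of all these cycle types are C_6 (6T1) of order 6, D_6 (6T3) of order 12, C_3 x S_3 (6T5) of order 18, A_4 x C_2 (6T6) of order 24, S_3 x S_3 (6T9) of order 36, S_4 x C_2 (6T11) of order 48, (S_3 x S_3) : C_2 (6T13) of order 72, PGL(2,5) (6T14) of order 120, S_6 (6T16) of order 720; the others are excluded. The observed types are precisely the cycle types that occur in C_6 (6T1). Each of the other remaining candidates has further cycle types, and by the Chebotarev density theorem the matching factorization patterns would occur for a proportion of primes equal to their share of the group: D_6 (6T3) additionally contains elements of type 2+2+1+1 (3 of its 12 elements, about 25% of primes); C_3 x S_3 (6T5) additionally contains elements of type 3+1+1+1 (4 of its 18 elements, about 22% of primes); A_4 x C_2 (6T6) additionally contains elements of type 2+2+1+1, 2+1+1+1+1 (6 of its 24 elements, about 25% of primes); S_3 x S_3 (6T9) additionally contains elements of type 3+1+1+1, 2+2+1+1 (13 of its 36 elements, about 36% of primes); S_4 x C_2 (6T11) additionally contains elements of type 4+2, 4+1+1, 2+2+1+1, 2+1+1+1+1 (24 of its 48 elements, about 50% of primes); (S_3 x S_3) : C_2 (6T13) additionally contains elements of type 4+2, 3+2+1, 3+1+1+1, 2+2+1+1, 2+1+1+1+1 (49 of its 72 elements, about 68% of primes); PGL(2,5) (6T14) additionally contains elements of type 5+1, 4+1+1, 2+2+1+1 (69 of its 120 elements, about 58% of primes); S_6 (6T16) additionally contains elements of type 5+1, 4+2, 4+1+1, 3+2+1, 3+1+1+1, 2+2+1+1, 2+1+1+1+1 (544 of its 720 elements, about 76% of primes). None of the 37 primes tested shows any such pattern (for each of these groups the chance of that is below 10^-4), which rules them out. Hence G = C_6 (6T1), of order 6.

C_6 (also written C6)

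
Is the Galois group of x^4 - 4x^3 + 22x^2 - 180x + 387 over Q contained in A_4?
No

The polynomial is irreducible of degree 4 over Q. Its discriminant is 366446592, which is not a perfect square. A Galois group lies in the alternating group exactly when the discriminant is a square in Q, so the Galois group (D_4) is not contained in A_4.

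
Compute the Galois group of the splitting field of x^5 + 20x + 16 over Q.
5T4: A_5

The polynomial f is an irreducible quintic over Q, so G = Gal(f/Q) is a transitive subgroup of S_5: one of C_5 (5T1, order 5), D_5 (5T2, order 10), F_20 (5T3, order 20), A_5 (5T4, order 60) or S_5 (5T5, order 120). The discriminant of f is 1024000000 = 32000^2, a perfect square, so G is contained in A_5. The transitive groups of degree 5 contained in A_5 are: C_5 (5T1, order 5), D_5 (5T2, order 10), A_5 (5T4, order 60). By Dedekind's theorem, for a prime p not dividing disc(f) the degrees of the irreducible factors of f mod p form the cycle type of an element of G. Factoring f modulo the 2 such primes p <= 7 (skipping 2, 5, which divide the discriminant), each new pattern first appears at: mod 3: f = (x^5 + 2x + 1), pattern 5; mod 7: f = (x + 2)(x + 3)(x^3 + 2x^2 + 5x + 5), pattern 3+1+1. No other pattern occurs in this range, so the set of observed cycle types is {5, 3+1+1}. Among the candidates above, the only group containing elements of all these cycle types is A_5 (5T4) — each of C_5 (5T1), D_5 (5T2) lacks at least one of them. Hence G = A_5 (5T4), of order 60.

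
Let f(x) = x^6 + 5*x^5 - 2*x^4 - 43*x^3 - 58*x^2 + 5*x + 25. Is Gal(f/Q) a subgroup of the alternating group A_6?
No

The polynomial is irreducible of degree 6 over Q. Its discriminant is 324179200, which is not a perfect square. A Galois group lies in the alternating group exactly when the discriminant is a square in Q, so the Galois group (S_3) is not contained in A_6.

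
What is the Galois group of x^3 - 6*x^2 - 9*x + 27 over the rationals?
The polynomial is an irreducible cubic over Q and its discriminant is 35721 = 189^2, a perfect square. For an irreducible cubic, a square discriminant forces the Galois group to be A_3, the cyclic group of order 3.

C_3, A_3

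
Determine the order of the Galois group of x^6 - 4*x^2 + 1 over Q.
The degree of the splitting field over Q equals the order of the Galois group, so first determine the group. The polynomial f is an irreducible sextic over Q, so G = Gal(f/Q) is one of the 16 transitive subgroups 6T1, ..., 6T16 of S_6. The discriminant of f is -3356224, which is not a perfect square, so G is not contained in A_6. The transitive groups of degree 6 not contained in A_6 are: C_6 (6T1, order 6), S_3 (6T2, order 6), D_6 (6T3, order 12), C_3 x S_3 (6T5, order 18), A_4 x C_2 (6T6, order 24), S_4 (6T8, order 24), S_3 x S_3 (6T9, order 36), S_4 x C_2 (6T11, order 48), (S_3 x S_3) : C_2 (6T13, order 72), PGL(2,5) (6T14, order 120), S_6 (6T16, order 720). By Dedekind's theorem, for a prime p not dividing disc(f) the degrees of the irreducible factors of f mod p form the cycle type of an element of G. Factoring f modulo the 67 such primes p <= 347 (skipping 2, 229, which divide the discriminant), each new pattern first appears at: mod 3: f = (x^6 + 2x^2 + 1), pattern 6; mod 5: f = (x^3 + 2x^2 + 2x + 2)(x^3 + 3x^2 + 2x + 3), pattern 3+3; mod 7: f = (x + 2)(x + 5)(x^4 + 4x^2 + 5), pattern 4+1+1; mod 13: f = (x^2 + 5)(x^4 + 8x^2 + 8), pattern 4+2; mod 23: f = (x^2 + 12)(x^2 + 5x + 18)(x^2 + 18x + 18), pattern 2+2+2; mod 29: f = (x + 10)(x + 19)(x^2 + x + 7)(x^2 + 28x + 7), pattern 2+2+1+1; mod 193: f = (x + 6)(x + 44)(x + 94)(x + 99)(x + 149)(x + 187), pattern 1+1+1+1+1+1; mod 347: f = (x + 3)(x + 151)(x + 196)(x + 344)(x^2 + 255), pattern 2+1+1+1+1. No other pattern occurs in this range, so the set of observed cycle types is {6, 3+3, 4+1+1, 4+2, 2+2+2, 2+2+1+1, 1+1+1+1+1+1, 2+1+1+1+1}. The candidates containing elements of all these cycle types are S_4 x C_2 (6T11) of order 48, S_6 (6T16) of order 720; the others are excluded. The observed types are precisely the cycle types that occur in S_4 x C_2 (6T11). Each of the other remaining candidates has further cycle types, and by the Chebotarev density theorem the matching factorization patterns would occur for a proportion of primes equal to their share of the group: S_6 (6T16) additionally contains elements of type 5+1, 3+2+1, 3+1+1+1 (304 of its 720 elements, about 42% of primes). None of the 67 primes tested shows any such pattern (for each of these groups the chance of that is below 10^-4), which rules them out. Hence G = S_4 x C_2 (6T11), of order 48. The Galois group S_4 x C_2 (6T11) has order 48, so the splitting field has degree 48 over Q.

48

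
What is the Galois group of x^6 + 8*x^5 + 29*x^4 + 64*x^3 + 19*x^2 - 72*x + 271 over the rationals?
The polynomial f is an irreducible sextic over Q, so G = Gal(f/Q) is one of the 16 transitive subgroups 6T1, ..., 6T16 of S_6. The discriminant of f is 564385546240000 = 23756800^2, a perfect square, so G is contained in A_6. The transitive groups of degree 6 contained in A_6 are: A_4 (6T4, order 12), S_4 (6T7, order 24), (C_3 x C_3) : C_4 (6T10, order 36), PSL(2,5) (6T12, order 60), A_6 (6T15, order 360). By Dedekind's theorem, for a prime p not dividing disc(f) the degrees of the irreducible factors of f mod p form the cycle type of an element of G. Factoring f modulo the 19 such primes p <= 79 (skipping 2, 5, 29, which divide the discriminant), each new pattern first appears at: mod 3: f = (x^2 + 2x + 2)(x^4 + x + 2), pattern 4+2; mod 11: f = (x^3 + 7x + 1)(x^3 + 8x^2 + 7), pattern 3+3; mod 19: f = (x + 4)(x + 6)(x^2 + 7x + 2)(x^2 + 10x + 10), pattern 2+2+1+1; mod 61: f = (x + 10)(x + 24)(x + 57)(x^3 + 39x^2 + 36x + 36), pattern 3+1+1+1. No other pattern occurs in this range, so the set of observed cycle types is {4+2, 3+3, 2+2+1+1, 3+1+1+1}. The candidates containing elements of all these cycle types are (C_3 x C_3) : C_4 (6T10) of order 36, A_6 (6T15) of order 360; the others are excluded. The observed types are precisely the cycle types that occur in (C_3 x C_3) : C_4 (6T10) (apart from the identity). Each of the other remaining candidates has further cycle types, and by the Chebotarev density theorem the matching factorization patterns would occur for a proportion of primes equal to their share of the group: A_6 (6T15) additionally contains elements of type 5+1 (144 of its 360 elements, about 40% of primes). None of the 19 primes tested shows any such pattern (for each of these groups the chance of that is below 10^-4), which rules them out. Hence G = (C_3 x C_3) : C_4 (6T10), of order 36.

(C_3 x C_3) : C_4, the transitive group 6T10 of order 36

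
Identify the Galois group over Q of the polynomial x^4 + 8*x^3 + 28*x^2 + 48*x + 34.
The polynomial is an irreducible quartic over Q and its discriminant is 2048, which is not a perfect square, so the Galois group is not contained in A_4. The resolvent cubic y^3 - 28*y^2 + 248*y - 672 has exactly one rational root, so the Galois group is C_4 or D_4. The quartic becomes reducible over Q(sqrt(disc)), so the group is C_4.

C_4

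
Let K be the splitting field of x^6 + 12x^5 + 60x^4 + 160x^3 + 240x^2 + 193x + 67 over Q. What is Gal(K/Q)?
S_6

The polynomial f is an irreducible sextic over Q, so G = Gal(f/Q) is one of the 16 transitive subgroups 6T1, ..., 6T16 of S_6. The discriminant of f is -43531, which is not a perfect square, so G is not contained in A_6. The transitive groups of degree 6 not contained in A_6 are: C_6 (6T1, order 6), S_3 (6T2, order 6), D_6 (6T3, order 12), C_3 x S_3 (6T5, order 18), A_4 x C_2 (6T6, order 24), S_4 (6T8, order 24), S_3 x S_3 (6T9, order 36), S_4 x C_2 (6T11, order 48), (S_3 x S_3) : C_2 (6T13, order 72), PGL(2,5) (6T14, order 120), S_6 (6T16, order 720). By Dedekind's theorem, for a prime p not dividing disc(f) the degrees of the irreducible factors of f mod p form the cycle type of an element of G. Factoring f modulo the 4 such primes p <= 7, each new pattern first appears at: mod 2: f = (x^6 + x + 1), pattern 6; mod 3: f = (x + 1)(x^2 + 1)(x^3 + 2x^2 + 1), pattern 3+2+1; mod 5: f = (x^3 + 3x^2 + 4x + 3)(x^3 + 4x^2 + 4x + 4), pattern 3+3; mod 7: f = (x + 4)(x^5 + x^4 + 6x^2 + 6x + 1), pattern 5+1. No other pattern occurs in this range, so the set of observed cycle types is {6, 3+2+1, 3+3, 5+1}. Among the candidates above, the only group containing elements of all these cycle types is S_6 (6T16); every other candidate lacks at least one of them. Hence G = S_6 (6T16), of order 720.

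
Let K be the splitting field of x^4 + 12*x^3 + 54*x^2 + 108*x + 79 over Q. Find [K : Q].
8

The degree of the splitting field over Q equals the order of the Galois group, so first determine the group. The polynomial is an irreducible quartic over Q and its discriminant is -2048, which is not a perfect square, so the Galois group is not contained in A_4. The resolvent cubic y^3 - 54*y^2 + 980*y - 5976 has exactly one rational root, so the Galois group is C_4 or D_4. The quartic remains irreducible over Q(sqrt(disc)), so the group is D_4. The Galois group D_4 (4T3) has order 8, so the splitting field has degree 8 over Q.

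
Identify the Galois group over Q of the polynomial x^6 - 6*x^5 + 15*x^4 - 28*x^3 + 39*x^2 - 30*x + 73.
C_6

The polynomial f is an irreducible sextic over Q, so G = Gal(f/Q) is one of the 16 transitive subgroups 6T1, ..., 6T16 of S_6. The discriminant of f is -21134460321792, which is not a perfect square, so G is not contained in A_6. The transitive groups of degree 6 not contained in A_6 are: C_6 (6T1, order 6), S_3 (6T2, order 6), D_6 (6T3, order 12), C_3 x S_3 (6T5, order 18), A_4 x C_2 (6T6, order 24), S_4 (6T8, order 24), S_3 x S_3 (6T9, order 36), S_4 x C_2 (6T11, order 48), (S_3 x S_3) : C_2 (6T13, order 72), PGL(2,5) (6T14, order 120), S_6 (6T16, order 720). By Dedekind's theorem, for a prime p not dividing disc(f) the degrees of the irreducible factors of f mod p form the cycle type of an element of G. Factoring f modulo the 37 such primes p <= 167 (skipping 2, 3, which divide the discriminant), each new pattern first appears at: mod 5: f = (x^6 + 4x^5 + 2x^3 + 4x^2 + 3), pattern 6; mod 7: f = (x^3 + 4x^2 + 3x + 1)(x^3 + 4x^2 + 3x + 3), pattern 3+3; mod 17: f = (x^2 + 7x + 13)(x^2 + 9x + 11)(x^2 + 12x + 8), pattern 2+2+2; mod 19: f = (x + 7)(x + 9)(x + 11)(x + 12)(x + 14)(x + 17), pattern 1+1+1+1+1+1. No other pattern occurs in this range, so the set of observed cycle types is {6, 3+3, 2+2+2, 1+1+1+1+1+1}. The candidates containing elements of all these cycle types are C_6 (6T1) of order 6, D_6 (6T3) of order 12, C_3 x S_3 (6T5) of order 18, A_4 x C_2 (6T6) of order 24, S_3 x S_3 (6T9) of order 36, S_4 x C_2 (6T11) of order 48, (S_3 x S_3) : C_2 (6T13) of order 72, PGL(2,5) (6T14) of order 120, S_6 (6T16) of order 720; the others are excluded. The observed types are precisely the cycle types that occur in C_6 (6T1). Each of the other remaining candidates has further cycle types, and by the Chebotarev density theorem the matching factorization patterns would occur for a proportion of primes equal to their share of the group: D_6 (6T3) additionally contains elements of type 2+2+1+1 (3 of its 12 elements, about 25% of primes); C_3 x S_3 (6T5) additionally contains elements of type 3+1+1+1 (4 of its 18 elements, about 22% of primes); A_4 x C_2 (6T6) additionally contains elements of type 2+2+1+1, 2+1+1+1+1 (6 of its 24 elements, about 25% of primes); S_3 x S_3 (6T9) additionally contains elements of type 3+1+1+1, 2+2+1+1 (13 of its 36 elements, about 36% of primes); S_4 x C_2 (6T11) additionally contains elements of type 4+2, 4+1+1, 2+2+1+1, 2+1+1+1+1 (24 of its 48 elements, about 50% of primes); (S_3 x S_3) : C_2 (6T13) additionally contains elements of type 4+2, 3+2+1, 3+1+1+1, 2+2+1+1, 2+1+1+1+1 (49 of its 72 elements, about 68% of primes); PGL(2,5) (6T14) additionally contains elements of type 5+1, 4+1+1, 2+2+1+1 (69 of its 120 elements, about 58% of primes); S_6 (6T16) additionally contains elements of type 5+1, 4+2, 4+1+1, 3+2+1, 3+1+1+1, 2+2+1+1, 2+1+1+1+1 (544 of its 720 elements, about 76% of primes). None of the 37 primes tested shows any such pattern (for each of these groups the chance of that is below 10^-4), which rules them out. Hence G = C_6 (6T1), of order 6.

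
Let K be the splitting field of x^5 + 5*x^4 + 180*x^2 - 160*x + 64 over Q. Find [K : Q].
10

The degree of the splitting field over Q equals the order of the Galois group, so first determine the group. The polynomial f is an irreducible quintic over Q, so G = Gal(f/Q) is a transitive subgroup of S_5: one of C_5 (5T1, order 5), D_5 (5T2, order 10), F_20 (5T3, order 20), A_5 (5T4, order 60) or S_5 (5T5, order 120). The discriminant of f is 681836544000000 = 26112000^2, a perfect square, so G is contained in A_5. The transitive groups of degree 5 contained in A_5 are: C_5 (5T1, order 5), D_5 (5T2, order 10), A_5 (5T4, order 60). By Dedekind's theorem, for a prime p not dividing disc(f) the degrees of the irreducible factors of f mod p form the cycle type of an element of G. Factoring f modulo the 23 such primes p <= 103 (skipping 2, 3, 5, 17, which divide the discriminant), each new pattern first appears at: mod 7: f = (x^5 + 5x^4 + 5x^2 + x + 1), pattern 5; mod 29: f = (x + 13)(x^2 + 7x + 13)(x^2 + 14x + 22), pattern 2+2+1. No other pattern occurs in this range, so the set of observed cycle types is {5, 2+2+1}. The candidates containing elements of all these cycle types are D_5 (5T2) of order 10, A_5 (5T4) of order 60; the others are excluded. The observed types are precisely the cycle types that occur in D_5 (5T2) (apart from the identity). Each of the other remaining candidates has further cycle types, and by the Chebotarev density theorem the matching factorization patterns would occur for a proportion of primes equal to their share of the group: A_5 (5T4) additionally contains elements of type 3+1+1 (20 of its 60 elements, about 33% of primes). None of the 23 primes tested shows any such pattern (for each of these groups the chance of that is below 10^-4), which rules them out. Hence G = D_5 (5T2), of order 10. The Galois group D_5 (5T2) has order 10, so the splitting field has degree 10 over Q.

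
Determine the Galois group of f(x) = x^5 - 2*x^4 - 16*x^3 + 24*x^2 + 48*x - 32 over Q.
The polynomial f is an irreducible quintic over Q, so G = Gal(f/Q) is a transitive subgroup of S_5: one of C_5 (5T1, order 5), D_5 (5T2, order 10), F_20 (5T3, order 20), A_5 (5T4, order 60) or S_5 (5T5, order 120). The discriminant of f is 15352201216 = 123904^2, a perfect square, so G is contained in A_5. The transitive groups of degree 5 contained in A_5 are: C_5 (5T1, order 5), D_5 (5T2, order 10), A_5 (5T4, order 60). By Dedekind's theorem, for a prime p not dividing disc(f) the degrees of the irreducible factors of f mod p form the cycle type of an element of G. Factoring f modulo the 14 such primes p <= 53 (skipping 2, 11, which divide the discriminant), each new pattern first appears at: mod 3: f = (x^5 + x^4 + 2x^3 + 1), pattern 5; mod 23: f = (x + 5)(x + 8)(x + 12)(x + 20)(x + 22), pattern 1+1+1+1+1. No other pattern occurs in this range, so the set of observed cycle types is {5, 1+1+1+1+1}. The candidates containing elements of all these cycle types are C_5 (5T1) of order 5, D_5 (5T2) of order 10, A_5 (5T4) of order 60; the others are excluded. The observed types are precisely the cycle types that occur in C_5 (5T1). Each of the other remaining candidates has further cycle types, and by the Chebotarev density theorem the matching factorization patterns would occur for a proportion of primes equal to their share of the group: D_5 (5T2) additionally contains elements of type 2+2+1 (5 of its 10 elements, about 50% of primes); A_5 (5T4) additionally contains elements of type 3+1+1, 2+2+1 (35 of its 60 elements, about 58% of primes). None of the 14 primes tested shows any such pattern (for each of these groups the chance of that is below 10^-4), which rules them out. Hence G = C_5 (5T1), of order 5.

C_5 (also written C5)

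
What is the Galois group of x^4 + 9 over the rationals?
4T2: V_4

The polynomial is an irreducible quartic over Q and its discriminant is 186624 = 432^2, a perfect square, so the Galois group is contained in A_4. The resolvent cubic y^3 - 36*y splits completely over Q, which gives the Klein four-group V_4.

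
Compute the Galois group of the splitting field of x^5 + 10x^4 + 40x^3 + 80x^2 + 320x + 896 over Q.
F_20, the Frobenius group of order 20

The polynomial f is an irreducible quintic over Q, so G = Gal(f/Q) is a transitive subgroup of S_5: one of C_5 (5T1, order 5), D_5 (5T2, order 10), F_20 (5T3, order 20), A_5 (5T4, order 60) or S_5 (5T5, order 120). The discriminant of f is 271790899200000, which is not a perfect square, so G is not contained in A_5. The transitive groups of degree 5 not contained in A_5 are: F_20 (5T3, order 20), S_5 (5T5, order 120). By Dedekind's theorem, for a prime p not dividing disc(f) the degrees of the irreducible factors of f mod p form the cycle type of an element of G. Factoring f modulo the 18 such primes p <= 73 (skipping 2, 3, 5, which divide the discriminant), each new pattern first appears at: mod 7: f = (x)(x^4 + 3x^3 + 5x^2 + 3x + 5), pattern 4+1; mod 11: f = (x + 3)(x^2 + 8x + 8)(x^2 + 10x + 8), pattern 2+2+1; mod 19: f = (x^5 + 10x^4 + 2x^3 + 4x^2 + 16x + 3), pattern 5. No other pattern occurs in this range, so the set of observed cycle types is {4+1, 2+2+1, 5}. The candidates containing elements of all these cycle types are F_20 (5T3) of order 20, S_5 (5T5) of order 120; the others are excluded. The observed types are precisely the cycle types that occur in F_20 (5T3) (apart from the identity). Each of the other remaining candidates has further cycle types, and by the Chebotarev density theorem the matching factorization patterns would occur for a proportion of primes equal to their share of the group: S_5 (5T5) additionally contains elements of type 3+2, 3+1+1, 2+1+1+1 (50 of its 120 elements, about 42% of primes). None of the 18 primes tested shows any such pattern (for each of these groups the chance of that is below 10^-4), which rules them out. Hence G = F_20 (5T3), of order 20.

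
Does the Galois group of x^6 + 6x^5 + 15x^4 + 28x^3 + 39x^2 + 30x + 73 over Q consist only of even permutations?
No

The polynomial is irreducible of degree 6 over Q. Its discriminant is -21134460321792, which is not a perfect square. A Galois group lies in the alternating group exactly when the discriminant is a square in Q, so the Galois group (C_6) is not contained in A_6.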